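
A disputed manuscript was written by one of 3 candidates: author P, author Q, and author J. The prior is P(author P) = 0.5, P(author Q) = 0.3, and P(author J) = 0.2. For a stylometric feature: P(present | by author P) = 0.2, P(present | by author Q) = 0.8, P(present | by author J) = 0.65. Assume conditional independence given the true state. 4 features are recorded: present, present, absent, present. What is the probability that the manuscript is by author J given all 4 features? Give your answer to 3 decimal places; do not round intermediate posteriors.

0.362

After 'present': normaliser = 0.2·0.5000 + 0.8·0.3000 + 0.65·0.2000; P(author P) ≈ 0.2128, P(author Q) ≈ 0.5106, P(author J) ≈ 0.2766
After 'present': normaliser = 0.2·0.2128 + 0.8·0.5106 + 0.65·0.2766; P(author P) ≈ 0.0675, P(author Q) ≈ 0.6476, P(author J) ≈ 0.2850
After 'absent': normaliser = 0.8·0.0675 + 0.2·0.6476 + 0.35·0.2850; P(author P) ≈ 0.1905, P(author Q) ≈ 0.4573, P(author J) ≈ 0.3522
After 'present': normaliser = 0.2·0.1905 + 0.8·0.4573 + 0.65·0.3522; P(author P) ≈ 0.0602, P(author Q) ≈ 0.5781, P(author J) ≈ 0.3617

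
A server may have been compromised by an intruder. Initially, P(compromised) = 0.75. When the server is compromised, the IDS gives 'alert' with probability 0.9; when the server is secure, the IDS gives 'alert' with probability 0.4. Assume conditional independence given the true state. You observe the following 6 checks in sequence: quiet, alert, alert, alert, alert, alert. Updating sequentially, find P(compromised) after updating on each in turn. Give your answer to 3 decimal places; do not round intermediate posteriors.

0.966

After 'quiet': P(compromised) = 0.1·0.7500 / (0.1·0.7500 + 0.6·0.2500) ≈ 0.3333
After 'alert': P(compromised) = 0.9·0.3333 / (0.9·0.3333 + 0.4·0.6667) ≈ 0.5294
After 'alert': P(compromised) = 0.9·0.5294 / (0.9·0.5294 + 0.4·0.4706) ≈ 0.7168
After 'alert': P(compromised) = 0.9·0.7168 / (0.9·0.7168 + 0.4·0.2832) ≈ 0.8506
After 'alert': P(compromised) = 0.9·0.8506 / (0.9·0.8506 + 0.4·0.1494) ≈ 0.9276
After 'alert': P(compromised) = 0.9·0.9276 / (0.9·0.9276 + 0.4·0.0724) ≈ 0.9665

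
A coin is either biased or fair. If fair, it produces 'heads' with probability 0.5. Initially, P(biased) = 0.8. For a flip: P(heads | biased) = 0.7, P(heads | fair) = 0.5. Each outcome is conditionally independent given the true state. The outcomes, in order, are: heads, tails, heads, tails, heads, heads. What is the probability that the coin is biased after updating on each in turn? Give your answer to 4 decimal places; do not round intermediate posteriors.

After 'heads': P(biased) = 0.7·0.8000 / (0.7·0.8000 + 0.5·0.2000) ≈ 0.8485
After 'tails': P(biased) = 0.3·0.8485 / (0.3·0.8485 + 0.5·0.1515) ≈ 0.7706
After 'heads': P(biased) = 0.7·0.7706 / (0.7·0.7706 + 0.5·0.2294) ≈ 0.8247
After 'tails': P(biased) = 0.3·0.8247 / (0.3·0.8247 + 0.5·0.1753) ≈ 0.7384
After 'heads': P(biased) = 0.7·0.7384 / (0.7·0.7384 + 0.5·0.2616) ≈ 0.7980
After 'heads': P(biased) = 0.7·0.7980 / (0.7·0.7980 + 0.5·0.2020) ≈ 0.8469

0.8469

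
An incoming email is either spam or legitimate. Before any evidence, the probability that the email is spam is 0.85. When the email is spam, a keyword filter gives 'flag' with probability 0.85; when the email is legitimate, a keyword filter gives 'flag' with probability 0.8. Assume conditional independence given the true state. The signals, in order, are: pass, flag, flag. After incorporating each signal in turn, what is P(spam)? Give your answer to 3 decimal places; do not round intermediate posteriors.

0.828

After 'pass': P(spam) = 0.15·0.8500 / (0.15·0.8500 + 0.2·0.1500) ≈ 0.8095
After 'flag': P(spam) = 0.85·0.8095 / (0.85·0.8095 + 0.8·0.1905) ≈ 0.8187
After 'flag': P(spam) = 0.85·0.8187 / (0.85·0.8187 + 0.8·0.1813) ≈ 0.8275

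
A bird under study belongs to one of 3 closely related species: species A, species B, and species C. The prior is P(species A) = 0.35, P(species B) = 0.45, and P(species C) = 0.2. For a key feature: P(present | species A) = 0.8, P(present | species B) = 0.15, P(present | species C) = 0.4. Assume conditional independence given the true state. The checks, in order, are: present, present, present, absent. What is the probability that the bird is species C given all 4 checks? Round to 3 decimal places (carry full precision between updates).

After 'present': normaliser = 0.8·0.3500 + 0.15·0.4500 + 0.4·0.2000; P(species A) ≈ 0.6550, P(species B) ≈ 0.1579, P(species C) ≈ 0.1871
After 'present': normaliser = 0.8·0.6550 + 0.15·0.1579 + 0.4·0.1871; P(species A) ≈ 0.8417, P(species B) ≈ 0.0380, P(species C) ≈ 0.1202
After 'present': normaliser = 0.8·0.8417 + 0.15·0.0380 + 0.4·0.1202; P(species A) ≈ 0.9260, P(species B) ≈ 0.0078, P(species C) ≈ 0.0661
After 'absent': normaliser = 0.2·0.9260 + 0.85·0.0078 + 0.6·0.0661; P(species A) ≈ 0.7998, P(species B) ≈ 0.0288, P(species C) ≈ 0.1714

0.171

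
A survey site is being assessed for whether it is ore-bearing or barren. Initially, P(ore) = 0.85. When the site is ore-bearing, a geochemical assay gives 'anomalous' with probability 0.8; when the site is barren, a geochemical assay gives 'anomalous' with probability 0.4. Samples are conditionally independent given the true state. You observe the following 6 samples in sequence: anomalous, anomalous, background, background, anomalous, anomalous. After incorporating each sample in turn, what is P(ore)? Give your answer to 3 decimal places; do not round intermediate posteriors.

0.910

After 'anomalous': P(ore) = 0.8·0.8500 / (0.8·0.8500 + 0.4·0.1500) ≈ 0.9189
After 'anomalous': P(ore) = 0.8·0.9189 / (0.8·0.9189 + 0.4·0.0811) ≈ 0.9577
After 'background': P(ore) = 0.2·0.9577 / (0.2·0.9577 + 0.6·0.0423) ≈ 0.8831
After 'background': P(ore) = 0.2·0.8831 / (0.2·0.8831 + 0.6·0.1169) ≈ 0.7158
After 'anomalous': P(ore) = 0.8·0.7158 / (0.8·0.7158 + 0.4·0.2842) ≈ 0.8344
After 'anomalous': P(ore) = 0.8·0.8344 / (0.8·0.8344 + 0.4·0.1656) ≈ 0.9097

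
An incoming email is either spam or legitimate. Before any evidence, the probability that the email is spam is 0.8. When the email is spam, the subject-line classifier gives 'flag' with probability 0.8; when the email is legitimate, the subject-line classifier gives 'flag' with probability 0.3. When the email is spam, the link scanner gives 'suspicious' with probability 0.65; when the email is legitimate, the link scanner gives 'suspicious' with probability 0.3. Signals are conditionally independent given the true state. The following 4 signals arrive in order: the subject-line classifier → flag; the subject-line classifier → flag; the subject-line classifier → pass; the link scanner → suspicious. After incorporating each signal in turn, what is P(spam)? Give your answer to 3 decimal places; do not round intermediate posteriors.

0.946

After the subject-line classifier='flag': P(spam) = 0.8·0.8000 / (0.8·0.8000 + 0.3·0.2000) ≈ 0.9143
After the subject-line classifier='flag': P(spam) = 0.8·0.9143 / (0.8·0.9143 + 0.3·0.0857) ≈ 0.9660
After the subject-line classifier='pass': P(spam) = 0.2·0.9660 / (0.2·0.9660 + 0.7·0.0340) ≈ 0.8904
After the link scanner='suspicious': P(spam) = 0.65·0.8904 / (0.65·0.8904 + 0.3·0.1096) ≈ 0.9463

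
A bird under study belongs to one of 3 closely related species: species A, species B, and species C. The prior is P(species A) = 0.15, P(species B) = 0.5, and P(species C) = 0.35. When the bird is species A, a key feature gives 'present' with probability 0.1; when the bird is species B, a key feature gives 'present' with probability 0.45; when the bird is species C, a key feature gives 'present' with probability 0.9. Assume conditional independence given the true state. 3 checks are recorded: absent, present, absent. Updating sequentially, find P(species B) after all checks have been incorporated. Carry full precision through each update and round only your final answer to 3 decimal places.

Each posterior becomes the prior for the next update.
After 'absent': normaliser = 0.9·0.1500 + 0.55·0.5000 + 0.1·0.3500; P(species A) ≈ 0.3034, P(species B) ≈ 0.6180, P(species C) ≈ 0.0787
After 'present': normaliser = 0.1·0.3034 + 0.45·0.6180 + 0.9·0.0787; P(species A) ≈ 0.0800, P(species B) ≈ 0.7333, P(species C) ≈ 0.1867
After 'absent': normaliser = 0.9·0.0800 + 0.55·0.7333 + 0.1·0.1867; P(species A) ≈ 0.1457, P(species B) ≈ 0.8165, P(species C) ≈ 0.0378

0.816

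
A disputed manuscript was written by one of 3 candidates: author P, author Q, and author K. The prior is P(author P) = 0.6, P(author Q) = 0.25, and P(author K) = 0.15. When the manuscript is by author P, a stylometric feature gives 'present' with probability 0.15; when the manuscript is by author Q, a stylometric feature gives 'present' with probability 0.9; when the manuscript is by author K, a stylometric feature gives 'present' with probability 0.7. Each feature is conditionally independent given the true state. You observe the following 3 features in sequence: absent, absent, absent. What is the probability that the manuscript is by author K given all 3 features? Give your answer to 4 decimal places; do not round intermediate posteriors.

After 'absent': normaliser = 0.85·0.6000 + 0.1·0.2500 + 0.3·0.1500; P(author P) ≈ 0.8793, P(author Q) ≈ 0.0431, P(author K) ≈ 0.0776
After 'absent': normaliser = 0.85·0.8793 + 0.1·0.0431 + 0.3·0.0776; P(author P) ≈ 0.9644, P(author Q) ≈ 0.0056, P(author K) ≈ 0.0300
After 'absent': normaliser = 0.85·0.9644 + 0.1·0.0056 + 0.3·0.0300; P(author P) ≈ 0.9885, P(author Q) ≈ 0.0007, P(author K) ≈ 0.0109

0.0109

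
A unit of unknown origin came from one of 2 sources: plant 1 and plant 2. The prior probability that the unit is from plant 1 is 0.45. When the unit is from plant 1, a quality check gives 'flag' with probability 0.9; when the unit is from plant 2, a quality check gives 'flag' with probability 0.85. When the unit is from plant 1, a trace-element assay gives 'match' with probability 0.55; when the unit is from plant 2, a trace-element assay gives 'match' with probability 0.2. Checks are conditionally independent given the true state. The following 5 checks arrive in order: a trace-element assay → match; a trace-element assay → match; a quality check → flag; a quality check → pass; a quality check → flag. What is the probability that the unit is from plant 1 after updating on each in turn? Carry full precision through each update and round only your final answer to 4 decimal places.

After a trace-element assay='match': P(plant 1) = 0.55·0.4500 / (0.55·0.4500 + 0.2·0.5500) ≈ 0.6923
After a trace-element assay='match': P(plant 1) = 0.55·0.6923 / (0.55·0.6923 + 0.2·0.3077) ≈ 0.8609
After a quality check='flag': P(plant 1) = 0.9·0.8609 / (0.9·0.8609 + 0.85·0.1391) ≈ 0.8676
After a quality check='pass': P(plant 1) = 0.1·0.8676 / (0.1·0.8676 + 0.15·0.1324) ≈ 0.8137
After a quality check='flag': P(plant 1) = 0.9·0.8137 / (0.9·0.8137 + 0.85·0.1863) ≈ 0.8222

0.8222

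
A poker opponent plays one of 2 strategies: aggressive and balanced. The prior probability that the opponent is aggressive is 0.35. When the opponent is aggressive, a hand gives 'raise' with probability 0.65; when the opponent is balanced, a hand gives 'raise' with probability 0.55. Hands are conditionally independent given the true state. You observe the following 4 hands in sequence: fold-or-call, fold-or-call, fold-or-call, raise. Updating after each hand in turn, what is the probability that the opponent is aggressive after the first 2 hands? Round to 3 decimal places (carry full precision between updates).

Apply Bayes' rule sequentially, carrying P(aggressive) forward.
After 'fold-or-call': P(aggressive) = 0.35·0.3500 / (0.35·0.3500 + 0.45·0.6500) ≈ 0.2952
After 'fold-or-call': P(aggressive) = 0.35·0.2952 / (0.35·0.2952 + 0.45·0.7048) ≈ 0.2457

0.246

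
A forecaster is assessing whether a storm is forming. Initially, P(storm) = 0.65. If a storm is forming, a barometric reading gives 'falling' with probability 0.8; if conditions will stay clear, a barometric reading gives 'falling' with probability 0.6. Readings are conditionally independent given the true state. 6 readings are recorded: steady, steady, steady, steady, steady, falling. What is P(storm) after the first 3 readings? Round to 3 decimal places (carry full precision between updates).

0.188

After 'steady': P(storm) = 0.2·0.6500 / (0.2·0.6500 + 0.4·0.3500) ≈ 0.4815
After 'steady': P(storm) = 0.2·0.4815 / (0.2·0.4815 + 0.4·0.5185) ≈ 0.3171
After 'steady': P(storm) = 0.2·0.3171 / (0.2·0.3171 + 0.4·0.6829) ≈ 0.1884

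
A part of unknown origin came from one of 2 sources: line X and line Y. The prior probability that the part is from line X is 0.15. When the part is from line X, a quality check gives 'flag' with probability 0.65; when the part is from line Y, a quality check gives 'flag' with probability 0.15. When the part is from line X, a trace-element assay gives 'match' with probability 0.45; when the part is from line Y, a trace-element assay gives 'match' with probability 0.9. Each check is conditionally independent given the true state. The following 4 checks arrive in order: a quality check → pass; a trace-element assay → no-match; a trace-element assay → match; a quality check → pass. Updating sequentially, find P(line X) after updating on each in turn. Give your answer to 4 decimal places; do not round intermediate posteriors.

0.0760

After a quality check='pass': P(line X) = 0.35·0.1500 / (0.35·0.1500 + 0.85·0.8500) ≈ 0.0677
After a trace-element assay='no-match': P(line X) = 0.55·0.0677 / (0.55·0.0677 + 0.1·0.9323) ≈ 0.2855
After a trace-element assay='match': P(line X) = 0.45·0.2855 / (0.45·0.2855 + 0.9·0.7145) ≈ 0.1665
After a quality check='pass': P(line X) = 0.35·0.1665 / (0.35·0.1665 + 0.85·0.8335) ≈ 0.0760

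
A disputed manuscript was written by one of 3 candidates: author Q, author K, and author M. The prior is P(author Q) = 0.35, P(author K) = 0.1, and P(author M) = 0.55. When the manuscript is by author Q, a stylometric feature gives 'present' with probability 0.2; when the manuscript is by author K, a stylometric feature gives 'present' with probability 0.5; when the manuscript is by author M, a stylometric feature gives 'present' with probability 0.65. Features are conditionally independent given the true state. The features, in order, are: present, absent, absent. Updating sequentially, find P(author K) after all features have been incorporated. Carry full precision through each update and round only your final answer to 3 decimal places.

After 'present': normaliser = 0.2·0.3500 + 0.5·0.1000 + 0.65·0.5500; P(author Q) ≈ 0.1466, P(author K) ≈ 0.1047, P(author M) ≈ 0.7487
After 'absent': normaliser = 0.8·0.1466 + 0.5·0.1047 + 0.35·0.7487; P(author Q) ≈ 0.2717, P(author K) ≈ 0.1213, P(author M) ≈ 0.6070
After 'absent': normaliser = 0.8·0.2717 + 0.5·0.1213 + 0.35·0.6070; P(author Q) ≈ 0.4432, P(author K) ≈ 0.1236, P(author M) ≈ 0.4332

0.124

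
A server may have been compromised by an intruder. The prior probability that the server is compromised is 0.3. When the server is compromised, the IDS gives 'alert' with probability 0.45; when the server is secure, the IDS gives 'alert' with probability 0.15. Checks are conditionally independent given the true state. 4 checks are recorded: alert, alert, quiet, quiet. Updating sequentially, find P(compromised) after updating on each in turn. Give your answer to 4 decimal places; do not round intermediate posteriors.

After 'alert': P(compromised) = 0.45·0.3000 / (0.45·0.3000 + 0.15·0.7000) ≈ 0.5625
After 'alert': P(compromised) = 0.45·0.5625 / (0.45·0.5625 + 0.15·0.4375) ≈ 0.7941
After 'quiet': P(compromised) = 0.55·0.7941 / (0.55·0.7941 + 0.85·0.2059) ≈ 0.7139
After 'quiet': P(compromised) = 0.55·0.7139 / (0.55·0.7139 + 0.85·0.2861) ≈ 0.6176

0.6176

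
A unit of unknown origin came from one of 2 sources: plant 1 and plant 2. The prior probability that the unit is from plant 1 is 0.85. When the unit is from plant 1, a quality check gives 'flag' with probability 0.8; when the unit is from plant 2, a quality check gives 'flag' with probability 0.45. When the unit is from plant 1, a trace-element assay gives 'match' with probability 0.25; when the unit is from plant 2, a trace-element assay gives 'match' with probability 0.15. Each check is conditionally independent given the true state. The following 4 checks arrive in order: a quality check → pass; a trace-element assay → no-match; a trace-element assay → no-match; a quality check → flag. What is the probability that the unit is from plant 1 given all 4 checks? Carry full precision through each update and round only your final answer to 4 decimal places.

Apply Bayes' rule sequentially, carrying P(plant 1) forward.
After a quality check='pass': P(plant 1) = 0.2·0.8500 / (0.2·0.8500 + 0.55·0.1500) ≈ 0.6733
After a trace-element assay='no-match': P(plant 1) = 0.75·0.6733 / (0.75·0.6733 + 0.85·0.3267) ≈ 0.6452
After a trace-element assay='no-match': P(plant 1) = 0.75·0.6452 / (0.75·0.6452 + 0.85·0.3548) ≈ 0.6160
After a quality check='flag': P(plant 1) = 0.8·0.6160 / (0.8·0.6160 + 0.45·0.3840) ≈ 0.7404

0.7404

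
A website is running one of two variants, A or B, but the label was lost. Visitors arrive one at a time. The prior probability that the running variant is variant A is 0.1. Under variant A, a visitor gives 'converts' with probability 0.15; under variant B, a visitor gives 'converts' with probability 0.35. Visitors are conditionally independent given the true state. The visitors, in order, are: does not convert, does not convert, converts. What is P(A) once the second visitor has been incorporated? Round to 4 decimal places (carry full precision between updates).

0.1597

After 'does not convert': P(A) = 0.85·0.1000 / (0.85·0.1000 + 0.65·0.9000) ≈ 0.1269
After 'does not convert': P(A) = 0.85·0.1269 / (0.85·0.1269 + 0.65·0.8731) ≈ 0.1597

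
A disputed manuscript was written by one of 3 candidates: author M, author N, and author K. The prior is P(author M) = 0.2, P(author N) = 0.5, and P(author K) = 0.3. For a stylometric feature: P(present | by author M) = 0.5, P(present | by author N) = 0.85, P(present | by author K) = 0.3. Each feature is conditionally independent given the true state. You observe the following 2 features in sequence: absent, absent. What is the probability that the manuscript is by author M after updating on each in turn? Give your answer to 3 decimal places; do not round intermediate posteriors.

After 'absent': normaliser = 0.5·0.2000 + 0.15·0.5000 + 0.7·0.3000; P(author M) ≈ 0.2597, P(author N) ≈ 0.1948, P(author K) ≈ 0.5455
After 'absent': normaliser = 0.5·0.2597 + 0.15·0.1948 + 0.7·0.5455; P(author M) ≈ 0.2401, P(author N) ≈ 0.0540, P(author K) ≈ 0.7059

0.240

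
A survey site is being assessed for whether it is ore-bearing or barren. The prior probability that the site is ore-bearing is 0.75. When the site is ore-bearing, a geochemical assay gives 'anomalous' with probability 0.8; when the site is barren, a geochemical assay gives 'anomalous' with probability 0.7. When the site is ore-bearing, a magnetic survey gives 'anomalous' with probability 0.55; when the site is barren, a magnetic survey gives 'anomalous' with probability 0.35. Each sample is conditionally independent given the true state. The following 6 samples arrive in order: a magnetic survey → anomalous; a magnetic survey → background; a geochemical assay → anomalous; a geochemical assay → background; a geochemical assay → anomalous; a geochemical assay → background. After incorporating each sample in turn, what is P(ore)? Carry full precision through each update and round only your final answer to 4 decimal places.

0.6545

After a magnetic survey='anomalous': P(ore) = 0.55·0.7500 / (0.55·0.7500 + 0.35·0.2500) ≈ 0.8250
After a magnetic survey='background': P(ore) = 0.45·0.8250 / (0.45·0.8250 + 0.65·0.1750) ≈ 0.7655
After a geochemical assay='anomalous': P(ore) = 0.8·0.7655 / (0.8·0.7655 + 0.7·0.2345) ≈ 0.7886
After a geochemical assay='background': P(ore) = 0.2·0.7886 / (0.2·0.7886 + 0.3·0.2114) ≈ 0.7132
After a geochemical assay='anomalous': P(ore) = 0.8·0.7132 / (0.8·0.7132 + 0.7·0.2868) ≈ 0.7397
After a geochemical assay='background': P(ore) = 0.2·0.7397 / (0.2·0.7397 + 0.3·0.2603) ≈ 0.6545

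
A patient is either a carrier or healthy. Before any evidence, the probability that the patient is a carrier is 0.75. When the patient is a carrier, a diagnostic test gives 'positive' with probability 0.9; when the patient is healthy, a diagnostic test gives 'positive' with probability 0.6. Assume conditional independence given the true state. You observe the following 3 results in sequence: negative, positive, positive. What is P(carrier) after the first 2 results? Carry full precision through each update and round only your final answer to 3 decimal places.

After 'negative': P(carrier) = 0.1·0.7500 / (0.1·0.7500 + 0.4·0.2500) ≈ 0.4286
After 'positive': P(carrier) = 0.9·0.4286 / (0.9·0.4286 + 0.6·0.5714) ≈ 0.5294

0.529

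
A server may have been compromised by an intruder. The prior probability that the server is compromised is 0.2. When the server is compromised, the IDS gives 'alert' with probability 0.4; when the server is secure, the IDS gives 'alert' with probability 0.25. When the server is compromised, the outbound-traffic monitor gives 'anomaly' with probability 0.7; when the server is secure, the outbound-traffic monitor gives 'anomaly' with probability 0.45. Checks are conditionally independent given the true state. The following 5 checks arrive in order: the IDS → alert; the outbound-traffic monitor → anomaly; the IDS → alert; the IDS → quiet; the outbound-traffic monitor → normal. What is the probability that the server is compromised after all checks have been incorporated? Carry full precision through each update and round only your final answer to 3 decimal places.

Apply Bayes' rule sequentially, carrying P(compromised) forward.
After the IDS='alert': P(compromised) = 0.4·0.2000 / (0.4·0.2000 + 0.25·0.8000) ≈ 0.2857
After the outbound-traffic monitor='anomaly': P(compromised) = 0.7·0.2857 / (0.7·0.2857 + 0.45·0.7143) ≈ 0.3836
After the IDS='alert': P(compromised) = 0.4·0.3836 / (0.4·0.3836 + 0.25·0.6164) ≈ 0.4989
After the IDS='quiet': P(compromised) = 0.6·0.4989 / (0.6·0.4989 + 0.75·0.5011) ≈ 0.4433
After the outbound-traffic monitor='normal': P(compromised) = 0.3·0.4433 / (0.3·0.4433 + 0.55·0.5567) ≈ 0.3029

0.303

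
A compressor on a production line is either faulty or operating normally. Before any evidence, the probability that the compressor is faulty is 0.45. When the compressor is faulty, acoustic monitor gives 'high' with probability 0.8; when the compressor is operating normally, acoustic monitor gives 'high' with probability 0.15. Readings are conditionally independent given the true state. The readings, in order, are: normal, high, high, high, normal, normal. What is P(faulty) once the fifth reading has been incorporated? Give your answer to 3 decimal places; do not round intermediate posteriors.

0.873

Each posterior becomes the prior for the next update.
After 'normal': P(faulty) = 0.2·0.4500 / (0.2·0.4500 + 0.85·0.5500) ≈ 0.1614
After 'high': P(faulty) = 0.8·0.1614 / (0.8·0.1614 + 0.15·0.8386) ≈ 0.5066
After 'high': P(faulty) = 0.8·0.5066 / (0.8·0.5066 + 0.15·0.4934) ≈ 0.8456
After 'high': P(faulty) = 0.8·0.8456 / (0.8·0.8456 + 0.15·0.1544) ≈ 0.9669
After 'normal': P(faulty) = 0.2·0.9669 / (0.2·0.9669 + 0.85·0.0331) ≈ 0.8730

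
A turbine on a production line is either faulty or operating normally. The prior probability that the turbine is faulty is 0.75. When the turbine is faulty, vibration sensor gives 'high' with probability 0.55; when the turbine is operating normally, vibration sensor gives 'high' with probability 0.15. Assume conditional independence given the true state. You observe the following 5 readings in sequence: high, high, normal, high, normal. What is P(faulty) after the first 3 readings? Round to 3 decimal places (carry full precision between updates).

Apply Bayes' rule sequentially, carrying P(faulty) forward.
After 'high': P(faulty) = 0.55·0.7500 / (0.55·0.7500 + 0.15·0.2500) ≈ 0.9167
After 'high': P(faulty) = 0.55·0.9167 / (0.55·0.9167 + 0.15·0.0833) ≈ 0.9758
After 'normal': P(faulty) = 0.45·0.9758 / (0.45·0.9758 + 0.85·0.0242) ≈ 0.9553

0.955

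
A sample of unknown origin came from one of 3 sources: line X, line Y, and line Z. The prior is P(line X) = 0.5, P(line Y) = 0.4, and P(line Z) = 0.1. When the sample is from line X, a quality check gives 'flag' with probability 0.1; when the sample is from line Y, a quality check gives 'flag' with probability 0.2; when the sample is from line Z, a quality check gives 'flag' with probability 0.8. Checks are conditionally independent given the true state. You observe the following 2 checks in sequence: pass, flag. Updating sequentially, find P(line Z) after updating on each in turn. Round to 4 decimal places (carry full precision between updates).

0.1280

Apply Bayes' rule sequentially, carrying P(line Z) forward.
After 'pass': normaliser = 0.9·0.5000 + 0.8·0.4000 + 0.2·0.1000; P(line X) ≈ 0.5696, P(line Y) ≈ 0.4051, P(line Z) ≈ 0.0253
After 'flag': normaliser = 0.1·0.5696 + 0.2·0.4051 + 0.8·0.0253; P(line X) ≈ 0.3600, P(line Y) ≈ 0.5120, P(line Z) ≈ 0.1280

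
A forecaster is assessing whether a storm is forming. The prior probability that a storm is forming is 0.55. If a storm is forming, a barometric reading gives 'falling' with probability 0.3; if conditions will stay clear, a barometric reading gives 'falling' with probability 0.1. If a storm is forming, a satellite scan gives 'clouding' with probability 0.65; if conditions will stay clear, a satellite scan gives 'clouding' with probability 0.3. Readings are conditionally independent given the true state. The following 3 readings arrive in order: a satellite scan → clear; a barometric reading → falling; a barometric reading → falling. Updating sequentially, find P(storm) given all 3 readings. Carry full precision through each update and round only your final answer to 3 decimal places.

After a satellite scan='clear': P(storm) = 0.35·0.5500 / (0.35·0.5500 + 0.7·0.4500) ≈ 0.3793
After a barometric reading='falling': P(storm) = 0.3·0.3793 / (0.3·0.3793 + 0.1·0.6207) ≈ 0.6471
After a barometric reading='falling': P(storm) = 0.3·0.6471 / (0.3·0.6471 + 0.1·0.3529) ≈ 0.8462

0.846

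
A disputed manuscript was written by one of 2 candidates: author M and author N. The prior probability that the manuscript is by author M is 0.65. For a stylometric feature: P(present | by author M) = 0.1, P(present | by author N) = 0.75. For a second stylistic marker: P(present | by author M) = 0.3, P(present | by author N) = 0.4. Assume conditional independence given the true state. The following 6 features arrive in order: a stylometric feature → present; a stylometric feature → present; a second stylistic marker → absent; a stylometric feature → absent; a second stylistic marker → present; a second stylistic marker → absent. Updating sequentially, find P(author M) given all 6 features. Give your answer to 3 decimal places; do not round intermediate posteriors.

0.108

Apply Bayes' rule sequentially, carrying P(author M) forward.
After a stylometric feature='present': P(author M) = 0.1·0.6500 / (0.1·0.6500 + 0.75·0.3500) ≈ 0.1985
After a stylometric feature='present': P(author M) = 0.1·0.1985 / (0.1·0.1985 + 0.75·0.8015) ≈ 0.0320
After a second stylistic marker='absent': P(author M) = 0.7·0.0320 / (0.7·0.0320 + 0.6·0.9680) ≈ 0.0371
After a stylometric feature='absent': P(author M) = 0.9·0.0371 / (0.9·0.0371 + 0.25·0.9629) ≈ 0.1218
After a second stylistic marker='present': P(author M) = 0.3·0.1218 / (0.3·0.1218 + 0.4·0.8782) ≈ 0.0942
After a second stylistic marker='absent': P(author M) = 0.7·0.0942 / (0.7·0.0942 + 0.6·0.9058) ≈ 0.1082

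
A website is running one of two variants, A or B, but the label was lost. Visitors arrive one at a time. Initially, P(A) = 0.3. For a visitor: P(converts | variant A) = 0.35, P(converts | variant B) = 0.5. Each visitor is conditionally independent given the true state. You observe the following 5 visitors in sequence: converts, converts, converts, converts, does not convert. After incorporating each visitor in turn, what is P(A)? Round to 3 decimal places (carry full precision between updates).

0.118

Each posterior becomes the prior for the next update.
After 'converts': P(A) = 0.35·0.3000 / (0.35·0.3000 + 0.5·0.7000) ≈ 0.2308
After 'converts': P(A) = 0.35·0.2308 / (0.35·0.2308 + 0.5·0.7692) ≈ 0.1736
After 'converts': P(A) = 0.35·0.1736 / (0.35·0.1736 + 0.5·0.8264) ≈ 0.1282
After 'converts': P(A) = 0.35·0.1282 / (0.35·0.1282 + 0.5·0.8718) ≈ 0.0933
After 'does not convert': P(A) = 0.65·0.0933 / (0.65·0.0933 + 0.5·0.9067) ≈ 0.1180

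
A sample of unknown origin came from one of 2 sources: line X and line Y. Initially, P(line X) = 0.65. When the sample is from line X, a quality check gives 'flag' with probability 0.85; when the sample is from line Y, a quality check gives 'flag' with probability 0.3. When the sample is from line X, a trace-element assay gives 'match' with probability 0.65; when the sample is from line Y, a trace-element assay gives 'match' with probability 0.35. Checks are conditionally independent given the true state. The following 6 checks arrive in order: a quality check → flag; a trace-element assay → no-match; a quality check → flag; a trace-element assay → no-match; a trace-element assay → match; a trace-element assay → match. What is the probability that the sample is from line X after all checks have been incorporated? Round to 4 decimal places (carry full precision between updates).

0.9371

After a quality check='flag': P(line X) = 0.85·0.6500 / (0.85·0.6500 + 0.3·0.3500) ≈ 0.8403
After a trace-element assay='no-match': P(line X) = 0.35·0.8403 / (0.35·0.8403 + 0.65·0.1597) ≈ 0.7391
After a quality check='flag': P(line X) = 0.85·0.7391 / (0.85·0.7391 + 0.3·0.2609) ≈ 0.8892
After a trace-element assay='no-match': P(line X) = 0.35·0.8892 / (0.35·0.8892 + 0.65·0.1108) ≈ 0.8121
After a trace-element assay='match': P(line X) = 0.65·0.8121 / (0.65·0.8121 + 0.35·0.1879) ≈ 0.8892
After a trace-element assay='match': P(line X) = 0.65·0.8892 / (0.65·0.8892 + 0.35·0.1108) ≈ 0.9371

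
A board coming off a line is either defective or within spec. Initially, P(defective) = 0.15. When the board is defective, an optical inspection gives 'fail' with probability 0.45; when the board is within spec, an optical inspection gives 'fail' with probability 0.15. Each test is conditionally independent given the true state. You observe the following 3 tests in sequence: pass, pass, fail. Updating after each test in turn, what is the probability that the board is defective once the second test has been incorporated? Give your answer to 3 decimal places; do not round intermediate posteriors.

Apply Bayes' rule sequentially, carrying P(defective) forward.
After 'pass': P(defective) = 0.55·0.1500 / (0.55·0.1500 + 0.85·0.8500) ≈ 0.1025
After 'pass': P(defective) = 0.55·0.1025 / (0.55·0.1025 + 0.85·0.8975) ≈ 0.0688

0.069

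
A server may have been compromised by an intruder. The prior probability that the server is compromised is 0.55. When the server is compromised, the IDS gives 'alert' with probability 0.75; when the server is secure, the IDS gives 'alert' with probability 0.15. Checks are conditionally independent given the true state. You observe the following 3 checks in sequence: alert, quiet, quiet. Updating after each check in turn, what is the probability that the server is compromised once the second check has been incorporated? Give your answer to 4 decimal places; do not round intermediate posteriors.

After 'alert': P(compromised) = 0.75·0.5500 / (0.75·0.5500 + 0.15·0.4500) ≈ 0.8594
After 'quiet': P(compromised) = 0.25·0.8594 / (0.25·0.8594 + 0.85·0.1406) ≈ 0.6425

0.6425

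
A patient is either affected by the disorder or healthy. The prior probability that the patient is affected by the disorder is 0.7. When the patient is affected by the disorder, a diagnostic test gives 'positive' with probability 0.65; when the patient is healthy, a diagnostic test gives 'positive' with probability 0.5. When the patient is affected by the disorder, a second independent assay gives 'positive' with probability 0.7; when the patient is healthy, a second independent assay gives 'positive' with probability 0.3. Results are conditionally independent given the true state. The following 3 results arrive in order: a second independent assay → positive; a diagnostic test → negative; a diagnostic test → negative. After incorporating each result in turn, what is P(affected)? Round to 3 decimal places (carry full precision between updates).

0.727

Apply Bayes' rule sequentially, carrying P(affected) forward.
After a second independent assay='positive': P(affected) = 0.7·0.7000 / (0.7·0.7000 + 0.3·0.3000) ≈ 0.8448
After a diagnostic test='negative': P(affected) = 0.35·0.8448 / (0.35·0.8448 + 0.5·0.1552) ≈ 0.7921
After a diagnostic test='negative': P(affected) = 0.35·0.7921 / (0.35·0.7921 + 0.5·0.2079) ≈ 0.7274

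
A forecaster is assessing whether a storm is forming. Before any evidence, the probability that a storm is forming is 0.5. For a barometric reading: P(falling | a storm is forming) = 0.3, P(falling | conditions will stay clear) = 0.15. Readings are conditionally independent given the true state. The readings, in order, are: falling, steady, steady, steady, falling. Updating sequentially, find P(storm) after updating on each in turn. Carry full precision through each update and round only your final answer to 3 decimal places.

0.691

After 'falling': P(storm) = 0.3·0.5000 / (0.3·0.5000 + 0.15·0.5000) ≈ 0.6667
After 'steady': P(storm) = 0.7·0.6667 / (0.7·0.6667 + 0.85·0.3333) ≈ 0.6222
After 'steady': P(storm) = 0.7·0.6222 / (0.7·0.6222 + 0.85·0.3778) ≈ 0.5756
After 'steady': P(storm) = 0.7·0.5756 / (0.7·0.5756 + 0.85·0.4244) ≈ 0.5276
After 'falling': P(storm) = 0.3·0.5276 / (0.3·0.5276 + 0.15·0.4724) ≈ 0.6908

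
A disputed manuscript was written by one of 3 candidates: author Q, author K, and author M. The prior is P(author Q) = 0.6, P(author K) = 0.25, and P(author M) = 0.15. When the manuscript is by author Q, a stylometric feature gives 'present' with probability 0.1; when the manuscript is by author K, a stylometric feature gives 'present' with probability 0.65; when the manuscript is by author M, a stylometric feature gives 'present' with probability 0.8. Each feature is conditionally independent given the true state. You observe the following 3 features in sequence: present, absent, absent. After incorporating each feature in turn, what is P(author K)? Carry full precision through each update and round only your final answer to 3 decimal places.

0.272

After 'present': normaliser = 0.1·0.6000 + 0.65·0.2500 + 0.8·0.1500; P(author Q) ≈ 0.1752, P(author K) ≈ 0.4745, P(author M) ≈ 0.3504
After 'absent': normaliser = 0.9·0.1752 + 0.35·0.4745 + 0.2·0.3504; P(author Q) ≈ 0.4004, P(author K) ≈ 0.4217, P(author M) ≈ 0.1779
After 'absent': normaliser = 0.9·0.4004 + 0.35·0.4217 + 0.2·0.1779; P(author Q) ≈ 0.6630, P(author K) ≈ 0.2715, P(author M) ≈ 0.0655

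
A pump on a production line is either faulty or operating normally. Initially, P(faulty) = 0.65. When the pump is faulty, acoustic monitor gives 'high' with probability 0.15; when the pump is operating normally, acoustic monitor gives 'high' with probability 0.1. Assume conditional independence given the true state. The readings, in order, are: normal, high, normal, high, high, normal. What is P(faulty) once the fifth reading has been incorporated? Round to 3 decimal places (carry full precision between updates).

0.848

After 'normal': P(faulty) = 0.85·0.6500 / (0.85·0.6500 + 0.9·0.3500) ≈ 0.6369
After 'high': P(faulty) = 0.15·0.6369 / (0.15·0.6369 + 0.1·0.3631) ≈ 0.7246
After 'normal': P(faulty) = 0.85·0.7246 / (0.85·0.7246 + 0.9·0.2754) ≈ 0.7130
After 'high': P(faulty) = 0.15·0.7130 / (0.15·0.7130 + 0.1·0.2870) ≈ 0.7885
After 'high': P(faulty) = 0.15·0.7885 / (0.15·0.7885 + 0.1·0.2115) ≈ 0.8483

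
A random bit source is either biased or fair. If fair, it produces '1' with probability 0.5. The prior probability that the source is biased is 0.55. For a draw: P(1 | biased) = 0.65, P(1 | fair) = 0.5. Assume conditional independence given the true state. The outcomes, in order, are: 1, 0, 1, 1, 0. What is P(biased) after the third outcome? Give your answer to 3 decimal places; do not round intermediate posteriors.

0.591

After '1': P(biased) = 0.65·0.5500 / (0.65·0.5500 + 0.5·0.4500) ≈ 0.6137
After '0': P(biased) = 0.35·0.6137 / (0.35·0.6137 + 0.5·0.3863) ≈ 0.5266
After '1': P(biased) = 0.65·0.5266 / (0.65·0.5266 + 0.5·0.4734) ≈ 0.5912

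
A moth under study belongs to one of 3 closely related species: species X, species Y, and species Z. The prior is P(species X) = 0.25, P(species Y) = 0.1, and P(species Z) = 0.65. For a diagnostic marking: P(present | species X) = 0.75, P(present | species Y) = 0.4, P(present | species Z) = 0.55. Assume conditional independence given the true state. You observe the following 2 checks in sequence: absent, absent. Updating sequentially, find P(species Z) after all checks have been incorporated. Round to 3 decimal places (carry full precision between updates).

After 'absent': normaliser = 0.25·0.2500 + 0.6·0.1000 + 0.45·0.6500; P(species X) ≈ 0.1506, P(species Y) ≈ 0.1446, P(species Z) ≈ 0.7048
After 'absent': normaliser = 0.25·0.1506 + 0.6·0.1446 + 0.45·0.7048; P(species X) ≈ 0.0853, P(species Y) ≈ 0.1965, P(species Z) ≈ 0.7183

0.718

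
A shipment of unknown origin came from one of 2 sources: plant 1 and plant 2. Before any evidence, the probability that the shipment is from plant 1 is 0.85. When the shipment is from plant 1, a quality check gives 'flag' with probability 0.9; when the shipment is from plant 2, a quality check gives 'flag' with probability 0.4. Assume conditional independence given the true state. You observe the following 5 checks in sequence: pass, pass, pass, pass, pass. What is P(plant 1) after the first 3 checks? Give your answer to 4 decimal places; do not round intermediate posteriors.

After 'pass': P(plant 1) = 0.1·0.8500 / (0.1·0.8500 + 0.6·0.1500) ≈ 0.4857
After 'pass': P(plant 1) = 0.1·0.4857 / (0.1·0.4857 + 0.6·0.5143) ≈ 0.1360
After 'pass': P(plant 1) = 0.1·0.1360 / (0.1·0.1360 + 0.6·0.8640) ≈ 0.0256

0.0256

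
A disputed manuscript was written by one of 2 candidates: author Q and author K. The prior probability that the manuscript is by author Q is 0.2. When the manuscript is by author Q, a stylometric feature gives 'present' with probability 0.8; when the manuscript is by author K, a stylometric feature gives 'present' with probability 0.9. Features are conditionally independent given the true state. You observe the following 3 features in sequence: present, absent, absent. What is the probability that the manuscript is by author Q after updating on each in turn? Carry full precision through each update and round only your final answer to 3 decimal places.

0.471

After 'present': P(author Q) = 0.8·0.2000 / (0.8·0.2000 + 0.9·0.8000) ≈ 0.1818
After 'absent': P(author Q) = 0.2·0.1818 / (0.2·0.1818 + 0.1·0.8182) ≈ 0.3077
After 'absent': P(author Q) = 0.2·0.3077 / (0.2·0.3077 + 0.1·0.6923) ≈ 0.4706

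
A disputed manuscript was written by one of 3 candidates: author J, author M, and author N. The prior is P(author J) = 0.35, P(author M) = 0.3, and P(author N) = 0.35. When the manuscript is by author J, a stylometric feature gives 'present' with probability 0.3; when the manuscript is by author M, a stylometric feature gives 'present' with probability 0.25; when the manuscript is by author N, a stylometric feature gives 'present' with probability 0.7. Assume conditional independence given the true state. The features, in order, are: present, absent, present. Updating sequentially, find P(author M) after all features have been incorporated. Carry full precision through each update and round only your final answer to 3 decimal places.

Each posterior becomes the prior for the next update.
After 'present': normaliser = 0.3·0.3500 + 0.25·0.3000 + 0.7·0.3500; P(author J) ≈ 0.2471, P(author M) ≈ 0.1765, P(author N) ≈ 0.5765
After 'absent': normaliser = 0.7·0.2471 + 0.75·0.1765 + 0.3·0.5765; P(author J) ≈ 0.3616, P(author M) ≈ 0.2768, P(author N) ≈ 0.3616
After 'present': normaliser = 0.3·0.3616 + 0.25·0.2768 + 0.7·0.3616; P(author J) ≈ 0.2518, P(author M) ≈ 0.1606, P(author N) ≈ 0.5876

0.161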